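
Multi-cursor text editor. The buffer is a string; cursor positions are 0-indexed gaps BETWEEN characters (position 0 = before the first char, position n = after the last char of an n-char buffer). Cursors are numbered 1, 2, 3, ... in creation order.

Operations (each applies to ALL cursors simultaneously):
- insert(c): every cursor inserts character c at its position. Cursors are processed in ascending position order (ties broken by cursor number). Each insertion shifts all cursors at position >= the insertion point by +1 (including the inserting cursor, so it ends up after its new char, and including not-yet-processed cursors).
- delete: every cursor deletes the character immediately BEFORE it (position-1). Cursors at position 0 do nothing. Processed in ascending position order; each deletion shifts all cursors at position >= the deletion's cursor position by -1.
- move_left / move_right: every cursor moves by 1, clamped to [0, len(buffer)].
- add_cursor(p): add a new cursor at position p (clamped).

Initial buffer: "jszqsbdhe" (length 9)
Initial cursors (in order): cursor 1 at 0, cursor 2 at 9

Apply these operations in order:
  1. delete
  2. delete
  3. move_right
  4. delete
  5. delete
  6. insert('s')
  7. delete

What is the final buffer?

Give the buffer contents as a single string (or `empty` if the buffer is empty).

Answer: szqs

Derivation:
After op 1 (delete): buffer="jszqsbdh" (len 8), cursors c1@0 c2@8, authorship ........
After op 2 (delete): buffer="jszqsbd" (len 7), cursors c1@0 c2@7, authorship .......
After op 3 (move_right): buffer="jszqsbd" (len 7), cursors c1@1 c2@7, authorship .......
After op 4 (delete): buffer="szqsb" (len 5), cursors c1@0 c2@5, authorship .....
After op 5 (delete): buffer="szqs" (len 4), cursors c1@0 c2@4, authorship ....
After op 6 (insert('s')): buffer="sszqss" (len 6), cursors c1@1 c2@6, authorship 1....2
After op 7 (delete): buffer="szqs" (len 4), cursors c1@0 c2@4, authorship ....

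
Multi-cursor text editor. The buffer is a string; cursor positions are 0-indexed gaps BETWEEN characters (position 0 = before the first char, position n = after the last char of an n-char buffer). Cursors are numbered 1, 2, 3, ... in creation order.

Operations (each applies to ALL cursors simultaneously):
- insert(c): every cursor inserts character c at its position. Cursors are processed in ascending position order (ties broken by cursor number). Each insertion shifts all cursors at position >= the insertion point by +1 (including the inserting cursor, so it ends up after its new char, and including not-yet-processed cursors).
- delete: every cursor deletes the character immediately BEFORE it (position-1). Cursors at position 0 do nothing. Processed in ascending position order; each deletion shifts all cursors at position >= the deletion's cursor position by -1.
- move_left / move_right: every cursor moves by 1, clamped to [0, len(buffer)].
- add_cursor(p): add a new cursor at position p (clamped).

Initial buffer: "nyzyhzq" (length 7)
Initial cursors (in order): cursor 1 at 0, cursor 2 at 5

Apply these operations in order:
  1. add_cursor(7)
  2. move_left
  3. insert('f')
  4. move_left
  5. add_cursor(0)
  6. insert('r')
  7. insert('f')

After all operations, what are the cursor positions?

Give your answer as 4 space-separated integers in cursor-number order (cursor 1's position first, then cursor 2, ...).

Answer: 4 11 16 4

Derivation:
After op 1 (add_cursor(7)): buffer="nyzyhzq" (len 7), cursors c1@0 c2@5 c3@7, authorship .......
After op 2 (move_left): buffer="nyzyhzq" (len 7), cursors c1@0 c2@4 c3@6, authorship .......
After op 3 (insert('f')): buffer="fnyzyfhzfq" (len 10), cursors c1@1 c2@6 c3@9, authorship 1....2..3.
After op 4 (move_left): buffer="fnyzyfhzfq" (len 10), cursors c1@0 c2@5 c3@8, authorship 1....2..3.
After op 5 (add_cursor(0)): buffer="fnyzyfhzfq" (len 10), cursors c1@0 c4@0 c2@5 c3@8, authorship 1....2..3.
After op 6 (insert('r')): buffer="rrfnyzyrfhzrfq" (len 14), cursors c1@2 c4@2 c2@8 c3@12, authorship 141....22..33.
After op 7 (insert('f')): buffer="rrfffnyzyrffhzrffq" (len 18), cursors c1@4 c4@4 c2@11 c3@16, authorship 14141....222..333.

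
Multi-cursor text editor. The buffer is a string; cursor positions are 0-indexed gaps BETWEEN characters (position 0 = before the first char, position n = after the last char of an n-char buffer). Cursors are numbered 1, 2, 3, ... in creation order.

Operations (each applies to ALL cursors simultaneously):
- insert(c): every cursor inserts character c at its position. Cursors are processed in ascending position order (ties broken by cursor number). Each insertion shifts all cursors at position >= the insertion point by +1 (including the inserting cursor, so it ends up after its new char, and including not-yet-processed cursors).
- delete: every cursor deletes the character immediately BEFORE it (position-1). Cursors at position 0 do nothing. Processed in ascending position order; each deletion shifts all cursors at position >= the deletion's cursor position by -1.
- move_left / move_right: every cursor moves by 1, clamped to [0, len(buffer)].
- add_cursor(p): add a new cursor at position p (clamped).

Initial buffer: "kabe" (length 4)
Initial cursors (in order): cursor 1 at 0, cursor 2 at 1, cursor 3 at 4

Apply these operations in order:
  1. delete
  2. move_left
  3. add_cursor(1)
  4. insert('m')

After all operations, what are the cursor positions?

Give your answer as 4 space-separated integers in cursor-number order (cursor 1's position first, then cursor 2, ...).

After op 1 (delete): buffer="ab" (len 2), cursors c1@0 c2@0 c3@2, authorship ..
After op 2 (move_left): buffer="ab" (len 2), cursors c1@0 c2@0 c3@1, authorship ..
After op 3 (add_cursor(1)): buffer="ab" (len 2), cursors c1@0 c2@0 c3@1 c4@1, authorship ..
After op 4 (insert('m')): buffer="mmammb" (len 6), cursors c1@2 c2@2 c3@5 c4@5, authorship 12.34.

Answer: 2 2 5 5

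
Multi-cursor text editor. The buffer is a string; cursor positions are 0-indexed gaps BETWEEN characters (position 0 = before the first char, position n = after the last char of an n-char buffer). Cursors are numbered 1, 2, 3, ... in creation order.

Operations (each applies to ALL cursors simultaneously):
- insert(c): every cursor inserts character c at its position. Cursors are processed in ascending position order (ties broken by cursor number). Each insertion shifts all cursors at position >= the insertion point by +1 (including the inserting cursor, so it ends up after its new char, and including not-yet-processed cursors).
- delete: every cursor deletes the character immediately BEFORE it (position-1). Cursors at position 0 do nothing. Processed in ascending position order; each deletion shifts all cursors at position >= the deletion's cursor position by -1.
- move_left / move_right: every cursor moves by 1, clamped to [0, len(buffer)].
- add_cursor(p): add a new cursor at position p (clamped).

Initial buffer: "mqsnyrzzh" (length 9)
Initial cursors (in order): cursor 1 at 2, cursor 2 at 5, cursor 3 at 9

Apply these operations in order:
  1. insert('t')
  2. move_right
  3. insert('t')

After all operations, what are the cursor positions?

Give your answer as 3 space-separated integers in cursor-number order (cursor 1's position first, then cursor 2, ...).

After op 1 (insert('t')): buffer="mqtsnytrzzht" (len 12), cursors c1@3 c2@7 c3@12, authorship ..1...2....3
After op 2 (move_right): buffer="mqtsnytrzzht" (len 12), cursors c1@4 c2@8 c3@12, authorship ..1...2....3
After op 3 (insert('t')): buffer="mqtstnytrtzzhtt" (len 15), cursors c1@5 c2@10 c3@15, authorship ..1.1..2.2...33

Answer: 5 10 15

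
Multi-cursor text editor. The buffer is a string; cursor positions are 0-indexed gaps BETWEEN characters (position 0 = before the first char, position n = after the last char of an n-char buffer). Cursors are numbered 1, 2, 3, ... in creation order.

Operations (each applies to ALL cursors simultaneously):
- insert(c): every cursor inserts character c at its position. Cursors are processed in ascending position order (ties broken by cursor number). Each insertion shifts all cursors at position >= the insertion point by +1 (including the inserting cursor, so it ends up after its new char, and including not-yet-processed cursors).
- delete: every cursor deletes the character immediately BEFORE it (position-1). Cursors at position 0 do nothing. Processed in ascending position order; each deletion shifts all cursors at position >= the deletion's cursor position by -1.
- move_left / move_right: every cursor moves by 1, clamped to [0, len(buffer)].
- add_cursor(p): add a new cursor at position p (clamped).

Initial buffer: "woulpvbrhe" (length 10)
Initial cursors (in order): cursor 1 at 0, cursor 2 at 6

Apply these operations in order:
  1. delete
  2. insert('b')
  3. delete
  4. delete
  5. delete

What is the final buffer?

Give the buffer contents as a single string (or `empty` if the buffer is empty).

Answer: woubrhe

Derivation:
After op 1 (delete): buffer="woulpbrhe" (len 9), cursors c1@0 c2@5, authorship .........
After op 2 (insert('b')): buffer="bwoulpbbrhe" (len 11), cursors c1@1 c2@7, authorship 1.....2....
After op 3 (delete): buffer="woulpbrhe" (len 9), cursors c1@0 c2@5, authorship .........
After op 4 (delete): buffer="woulbrhe" (len 8), cursors c1@0 c2@4, authorship ........
After op 5 (delete): buffer="woubrhe" (len 7), cursors c1@0 c2@3, authorship .......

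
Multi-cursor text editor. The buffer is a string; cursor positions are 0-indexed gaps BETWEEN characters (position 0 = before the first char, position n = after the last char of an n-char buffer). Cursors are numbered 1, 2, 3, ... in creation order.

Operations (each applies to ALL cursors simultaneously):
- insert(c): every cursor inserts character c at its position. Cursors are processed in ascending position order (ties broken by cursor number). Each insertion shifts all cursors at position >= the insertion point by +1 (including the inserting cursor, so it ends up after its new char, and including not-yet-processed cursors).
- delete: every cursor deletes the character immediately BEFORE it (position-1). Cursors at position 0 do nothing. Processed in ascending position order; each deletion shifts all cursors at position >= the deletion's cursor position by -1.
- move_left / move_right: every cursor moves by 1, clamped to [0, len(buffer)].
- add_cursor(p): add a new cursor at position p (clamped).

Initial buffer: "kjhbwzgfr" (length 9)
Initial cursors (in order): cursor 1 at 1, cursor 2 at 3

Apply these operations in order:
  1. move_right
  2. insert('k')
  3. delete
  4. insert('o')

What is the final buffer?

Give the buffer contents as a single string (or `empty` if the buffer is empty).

Answer: kjohbowzgfr

Derivation:
After op 1 (move_right): buffer="kjhbwzgfr" (len 9), cursors c1@2 c2@4, authorship .........
After op 2 (insert('k')): buffer="kjkhbkwzgfr" (len 11), cursors c1@3 c2@6, authorship ..1..2.....
After op 3 (delete): buffer="kjhbwzgfr" (len 9), cursors c1@2 c2@4, authorship .........
After op 4 (insert('o')): buffer="kjohbowzgfr" (len 11), cursors c1@3 c2@6, authorship ..1..2.....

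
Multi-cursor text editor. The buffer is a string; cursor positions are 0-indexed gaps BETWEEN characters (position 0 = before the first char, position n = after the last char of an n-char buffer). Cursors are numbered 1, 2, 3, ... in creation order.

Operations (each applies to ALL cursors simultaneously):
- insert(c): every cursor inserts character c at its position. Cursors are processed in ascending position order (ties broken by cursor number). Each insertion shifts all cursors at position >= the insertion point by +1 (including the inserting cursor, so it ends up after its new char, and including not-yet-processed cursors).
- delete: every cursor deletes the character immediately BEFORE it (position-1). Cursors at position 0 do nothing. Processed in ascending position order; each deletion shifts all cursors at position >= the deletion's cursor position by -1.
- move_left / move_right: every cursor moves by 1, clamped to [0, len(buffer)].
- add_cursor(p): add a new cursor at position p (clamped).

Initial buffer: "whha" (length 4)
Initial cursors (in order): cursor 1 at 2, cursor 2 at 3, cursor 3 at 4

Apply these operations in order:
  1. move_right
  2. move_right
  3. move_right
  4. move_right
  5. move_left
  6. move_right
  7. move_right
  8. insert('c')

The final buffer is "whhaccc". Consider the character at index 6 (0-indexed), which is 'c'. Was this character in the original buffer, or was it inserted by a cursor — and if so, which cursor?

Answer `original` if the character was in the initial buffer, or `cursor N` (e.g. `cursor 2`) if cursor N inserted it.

Answer: cursor 3

Derivation:
After op 1 (move_right): buffer="whha" (len 4), cursors c1@3 c2@4 c3@4, authorship ....
After op 2 (move_right): buffer="whha" (len 4), cursors c1@4 c2@4 c3@4, authorship ....
After op 3 (move_right): buffer="whha" (len 4), cursors c1@4 c2@4 c3@4, authorship ....
After op 4 (move_right): buffer="whha" (len 4), cursors c1@4 c2@4 c3@4, authorship ....
After op 5 (move_left): buffer="whha" (len 4), cursors c1@3 c2@3 c3@3, authorship ....
After op 6 (move_right): buffer="whha" (len 4), cursors c1@4 c2@4 c3@4, authorship ....
After op 7 (move_right): buffer="whha" (len 4), cursors c1@4 c2@4 c3@4, authorship ....
After op 8 (insert('c')): buffer="whhaccc" (len 7), cursors c1@7 c2@7 c3@7, authorship ....123
Authorship (.=original, N=cursor N): . . . . 1 2 3
Index 6: author = 3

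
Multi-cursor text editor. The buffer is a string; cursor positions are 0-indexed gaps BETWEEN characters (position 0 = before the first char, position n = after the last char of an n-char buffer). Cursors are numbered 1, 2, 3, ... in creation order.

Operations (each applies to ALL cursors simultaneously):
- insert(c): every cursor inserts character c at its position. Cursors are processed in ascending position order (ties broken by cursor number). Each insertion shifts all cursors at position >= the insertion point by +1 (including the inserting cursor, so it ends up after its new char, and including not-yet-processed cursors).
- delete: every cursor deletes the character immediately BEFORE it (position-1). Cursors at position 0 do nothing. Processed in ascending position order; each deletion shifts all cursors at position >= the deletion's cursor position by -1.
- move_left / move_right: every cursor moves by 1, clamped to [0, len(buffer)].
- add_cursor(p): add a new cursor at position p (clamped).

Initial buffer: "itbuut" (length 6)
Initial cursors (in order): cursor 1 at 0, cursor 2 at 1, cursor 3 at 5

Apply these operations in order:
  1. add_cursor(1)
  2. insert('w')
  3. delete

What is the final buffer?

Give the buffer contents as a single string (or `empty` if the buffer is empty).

Answer: itbuut

Derivation:
After op 1 (add_cursor(1)): buffer="itbuut" (len 6), cursors c1@0 c2@1 c4@1 c3@5, authorship ......
After op 2 (insert('w')): buffer="wiwwtbuuwt" (len 10), cursors c1@1 c2@4 c4@4 c3@9, authorship 1.24....3.
After op 3 (delete): buffer="itbuut" (len 6), cursors c1@0 c2@1 c4@1 c3@5, authorship ......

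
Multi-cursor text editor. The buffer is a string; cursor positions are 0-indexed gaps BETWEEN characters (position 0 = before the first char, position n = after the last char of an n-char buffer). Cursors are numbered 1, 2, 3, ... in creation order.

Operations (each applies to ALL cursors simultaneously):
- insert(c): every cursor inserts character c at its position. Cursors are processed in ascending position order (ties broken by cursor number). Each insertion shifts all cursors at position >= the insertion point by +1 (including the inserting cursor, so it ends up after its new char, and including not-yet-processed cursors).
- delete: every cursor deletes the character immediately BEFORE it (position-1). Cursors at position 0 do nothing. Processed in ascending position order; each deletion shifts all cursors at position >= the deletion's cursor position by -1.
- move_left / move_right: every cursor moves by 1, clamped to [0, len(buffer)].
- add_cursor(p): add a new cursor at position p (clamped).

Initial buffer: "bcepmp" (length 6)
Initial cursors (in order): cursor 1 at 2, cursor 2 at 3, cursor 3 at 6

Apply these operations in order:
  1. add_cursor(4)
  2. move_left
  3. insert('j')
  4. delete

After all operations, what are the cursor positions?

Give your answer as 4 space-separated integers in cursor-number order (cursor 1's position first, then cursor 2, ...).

Answer: 1 2 5 3

Derivation:
After op 1 (add_cursor(4)): buffer="bcepmp" (len 6), cursors c1@2 c2@3 c4@4 c3@6, authorship ......
After op 2 (move_left): buffer="bcepmp" (len 6), cursors c1@1 c2@2 c4@3 c3@5, authorship ......
After op 3 (insert('j')): buffer="bjcjejpmjp" (len 10), cursors c1@2 c2@4 c4@6 c3@9, authorship .1.2.4..3.
After op 4 (delete): buffer="bcepmp" (len 6), cursors c1@1 c2@2 c4@3 c3@5, authorship ......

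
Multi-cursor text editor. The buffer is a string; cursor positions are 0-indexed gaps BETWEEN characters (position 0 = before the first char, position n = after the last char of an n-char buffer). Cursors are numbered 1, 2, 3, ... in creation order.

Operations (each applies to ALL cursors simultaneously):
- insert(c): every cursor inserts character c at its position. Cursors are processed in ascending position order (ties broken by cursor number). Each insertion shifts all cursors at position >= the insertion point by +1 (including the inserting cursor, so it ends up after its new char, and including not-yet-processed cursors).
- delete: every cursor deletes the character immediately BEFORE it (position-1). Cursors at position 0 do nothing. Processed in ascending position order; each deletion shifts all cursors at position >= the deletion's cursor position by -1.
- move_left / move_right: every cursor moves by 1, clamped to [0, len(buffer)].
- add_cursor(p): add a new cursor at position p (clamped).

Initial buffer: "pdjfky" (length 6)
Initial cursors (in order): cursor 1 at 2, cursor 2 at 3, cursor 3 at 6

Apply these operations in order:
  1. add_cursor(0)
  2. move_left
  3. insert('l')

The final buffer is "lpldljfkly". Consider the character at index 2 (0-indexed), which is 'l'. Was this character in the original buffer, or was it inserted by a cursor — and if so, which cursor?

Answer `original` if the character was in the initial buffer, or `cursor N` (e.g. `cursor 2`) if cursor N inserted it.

After op 1 (add_cursor(0)): buffer="pdjfky" (len 6), cursors c4@0 c1@2 c2@3 c3@6, authorship ......
After op 2 (move_left): buffer="pdjfky" (len 6), cursors c4@0 c1@1 c2@2 c3@5, authorship ......
After op 3 (insert('l')): buffer="lpldljfkly" (len 10), cursors c4@1 c1@3 c2@5 c3@9, authorship 4.1.2...3.
Authorship (.=original, N=cursor N): 4 . 1 . 2 . . . 3 .
Index 2: author = 1

Answer: cursor 1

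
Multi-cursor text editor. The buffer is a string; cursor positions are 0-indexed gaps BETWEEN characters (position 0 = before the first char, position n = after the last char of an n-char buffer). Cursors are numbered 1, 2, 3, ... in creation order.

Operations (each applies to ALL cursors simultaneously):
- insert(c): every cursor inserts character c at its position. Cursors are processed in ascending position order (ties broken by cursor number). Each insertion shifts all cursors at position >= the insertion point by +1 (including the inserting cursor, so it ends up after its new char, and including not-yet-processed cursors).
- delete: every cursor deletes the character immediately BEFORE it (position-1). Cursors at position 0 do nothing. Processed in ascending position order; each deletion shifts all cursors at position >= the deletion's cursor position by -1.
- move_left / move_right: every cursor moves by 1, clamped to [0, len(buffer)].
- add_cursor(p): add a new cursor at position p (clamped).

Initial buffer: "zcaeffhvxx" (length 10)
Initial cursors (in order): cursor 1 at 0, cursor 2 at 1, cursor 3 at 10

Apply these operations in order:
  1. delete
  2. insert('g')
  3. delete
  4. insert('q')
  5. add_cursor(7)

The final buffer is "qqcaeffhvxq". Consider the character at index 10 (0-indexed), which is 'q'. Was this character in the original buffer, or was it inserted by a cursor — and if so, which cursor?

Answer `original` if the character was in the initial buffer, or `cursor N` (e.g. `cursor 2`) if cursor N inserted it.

Answer: cursor 3

Derivation:
After op 1 (delete): buffer="caeffhvx" (len 8), cursors c1@0 c2@0 c3@8, authorship ........
After op 2 (insert('g')): buffer="ggcaeffhvxg" (len 11), cursors c1@2 c2@2 c3@11, authorship 12........3
After op 3 (delete): buffer="caeffhvx" (len 8), cursors c1@0 c2@0 c3@8, authorship ........
After op 4 (insert('q')): buffer="qqcaeffhvxq" (len 11), cursors c1@2 c2@2 c3@11, authorship 12........3
After op 5 (add_cursor(7)): buffer="qqcaeffhvxq" (len 11), cursors c1@2 c2@2 c4@7 c3@11, authorship 12........3
Authorship (.=original, N=cursor N): 1 2 . . . . . . . . 3
Index 10: author = 3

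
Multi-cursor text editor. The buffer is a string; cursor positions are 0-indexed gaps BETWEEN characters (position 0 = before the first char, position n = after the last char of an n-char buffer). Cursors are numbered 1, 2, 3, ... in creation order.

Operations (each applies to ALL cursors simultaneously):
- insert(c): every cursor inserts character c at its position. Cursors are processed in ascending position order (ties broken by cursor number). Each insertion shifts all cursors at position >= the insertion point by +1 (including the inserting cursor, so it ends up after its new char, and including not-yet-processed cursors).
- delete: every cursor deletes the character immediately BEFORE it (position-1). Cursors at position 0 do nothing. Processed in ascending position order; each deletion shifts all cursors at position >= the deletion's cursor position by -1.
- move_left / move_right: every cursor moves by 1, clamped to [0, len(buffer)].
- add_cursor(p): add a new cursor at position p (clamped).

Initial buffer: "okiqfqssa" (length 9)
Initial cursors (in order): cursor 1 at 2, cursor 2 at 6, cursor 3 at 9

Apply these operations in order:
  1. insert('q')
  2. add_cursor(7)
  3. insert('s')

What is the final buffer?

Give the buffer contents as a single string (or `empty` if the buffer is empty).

Answer: okqsiqfqsqsssaqs

Derivation:
After op 1 (insert('q')): buffer="okqiqfqqssaq" (len 12), cursors c1@3 c2@8 c3@12, authorship ..1....2...3
After op 2 (add_cursor(7)): buffer="okqiqfqqssaq" (len 12), cursors c1@3 c4@7 c2@8 c3@12, authorship ..1....2...3
After op 3 (insert('s')): buffer="okqsiqfqsqsssaqs" (len 16), cursors c1@4 c4@9 c2@11 c3@16, authorship ..11....422...33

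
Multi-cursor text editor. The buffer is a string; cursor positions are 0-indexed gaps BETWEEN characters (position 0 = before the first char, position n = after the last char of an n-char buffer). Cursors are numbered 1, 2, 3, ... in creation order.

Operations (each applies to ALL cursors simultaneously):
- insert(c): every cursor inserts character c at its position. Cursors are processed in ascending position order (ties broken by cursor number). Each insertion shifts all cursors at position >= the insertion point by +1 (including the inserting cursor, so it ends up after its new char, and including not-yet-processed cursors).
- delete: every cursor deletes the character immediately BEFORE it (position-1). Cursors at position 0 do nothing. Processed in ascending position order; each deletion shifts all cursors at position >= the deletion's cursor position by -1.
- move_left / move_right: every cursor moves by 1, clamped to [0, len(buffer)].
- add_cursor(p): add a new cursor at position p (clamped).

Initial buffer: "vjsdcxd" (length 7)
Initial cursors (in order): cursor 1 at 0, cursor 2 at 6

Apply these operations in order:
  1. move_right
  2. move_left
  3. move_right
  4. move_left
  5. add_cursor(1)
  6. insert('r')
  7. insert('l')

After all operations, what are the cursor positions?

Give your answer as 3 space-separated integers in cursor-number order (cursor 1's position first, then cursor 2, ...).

After op 1 (move_right): buffer="vjsdcxd" (len 7), cursors c1@1 c2@7, authorship .......
After op 2 (move_left): buffer="vjsdcxd" (len 7), cursors c1@0 c2@6, authorship .......
After op 3 (move_right): buffer="vjsdcxd" (len 7), cursors c1@1 c2@7, authorship .......
After op 4 (move_left): buffer="vjsdcxd" (len 7), cursors c1@0 c2@6, authorship .......
After op 5 (add_cursor(1)): buffer="vjsdcxd" (len 7), cursors c1@0 c3@1 c2@6, authorship .......
After op 6 (insert('r')): buffer="rvrjsdcxrd" (len 10), cursors c1@1 c3@3 c2@9, authorship 1.3.....2.
After op 7 (insert('l')): buffer="rlvrljsdcxrld" (len 13), cursors c1@2 c3@5 c2@12, authorship 11.33.....22.

Answer: 2 12 5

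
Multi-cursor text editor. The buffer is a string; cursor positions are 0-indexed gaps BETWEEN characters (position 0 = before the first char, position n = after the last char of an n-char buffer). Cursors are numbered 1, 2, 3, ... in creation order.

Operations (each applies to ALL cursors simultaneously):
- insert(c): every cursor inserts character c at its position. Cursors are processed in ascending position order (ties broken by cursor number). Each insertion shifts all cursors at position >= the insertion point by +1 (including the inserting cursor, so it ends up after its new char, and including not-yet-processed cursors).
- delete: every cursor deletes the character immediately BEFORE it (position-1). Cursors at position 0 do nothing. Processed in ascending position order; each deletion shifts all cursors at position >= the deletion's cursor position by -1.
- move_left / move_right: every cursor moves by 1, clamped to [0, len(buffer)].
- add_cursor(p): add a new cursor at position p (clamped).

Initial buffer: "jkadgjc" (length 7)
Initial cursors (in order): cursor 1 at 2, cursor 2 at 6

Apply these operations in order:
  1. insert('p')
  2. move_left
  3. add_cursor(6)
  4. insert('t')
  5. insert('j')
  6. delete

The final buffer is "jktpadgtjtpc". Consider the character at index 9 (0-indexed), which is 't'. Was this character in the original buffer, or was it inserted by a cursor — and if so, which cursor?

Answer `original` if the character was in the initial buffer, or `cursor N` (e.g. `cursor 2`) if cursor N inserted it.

After op 1 (insert('p')): buffer="jkpadgjpc" (len 9), cursors c1@3 c2@8, authorship ..1....2.
After op 2 (move_left): buffer="jkpadgjpc" (len 9), cursors c1@2 c2@7, authorship ..1....2.
After op 3 (add_cursor(6)): buffer="jkpadgjpc" (len 9), cursors c1@2 c3@6 c2@7, authorship ..1....2.
After op 4 (insert('t')): buffer="jktpadgtjtpc" (len 12), cursors c1@3 c3@8 c2@10, authorship ..11...3.22.
After op 5 (insert('j')): buffer="jktjpadgtjjtjpc" (len 15), cursors c1@4 c3@10 c2@13, authorship ..111...33.222.
After op 6 (delete): buffer="jktpadgtjtpc" (len 12), cursors c1@3 c3@8 c2@10, authorship ..11...3.22.
Authorship (.=original, N=cursor N): . . 1 1 . . . 3 . 2 2 .
Index 9: author = 2

Answer: cursor 2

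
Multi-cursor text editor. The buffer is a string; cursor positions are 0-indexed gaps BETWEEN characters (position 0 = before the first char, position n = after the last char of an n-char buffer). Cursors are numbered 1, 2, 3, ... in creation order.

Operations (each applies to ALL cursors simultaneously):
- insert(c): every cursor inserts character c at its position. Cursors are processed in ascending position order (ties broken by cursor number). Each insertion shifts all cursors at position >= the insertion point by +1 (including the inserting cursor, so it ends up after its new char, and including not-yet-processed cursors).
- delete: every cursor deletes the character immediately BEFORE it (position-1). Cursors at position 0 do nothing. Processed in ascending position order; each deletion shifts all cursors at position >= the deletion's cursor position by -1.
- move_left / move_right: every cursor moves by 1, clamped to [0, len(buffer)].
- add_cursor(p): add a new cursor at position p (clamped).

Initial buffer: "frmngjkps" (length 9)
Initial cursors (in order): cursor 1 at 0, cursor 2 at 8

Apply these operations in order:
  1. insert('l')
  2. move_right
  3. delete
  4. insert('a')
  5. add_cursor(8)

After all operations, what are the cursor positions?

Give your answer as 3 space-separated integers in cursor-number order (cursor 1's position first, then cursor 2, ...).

Answer: 2 11 8

Derivation:
After op 1 (insert('l')): buffer="lfrmngjkpls" (len 11), cursors c1@1 c2@10, authorship 1........2.
After op 2 (move_right): buffer="lfrmngjkpls" (len 11), cursors c1@2 c2@11, authorship 1........2.
After op 3 (delete): buffer="lrmngjkpl" (len 9), cursors c1@1 c2@9, authorship 1.......2
After op 4 (insert('a')): buffer="larmngjkpla" (len 11), cursors c1@2 c2@11, authorship 11.......22
After op 5 (add_cursor(8)): buffer="larmngjkpla" (len 11), cursors c1@2 c3@8 c2@11, authorship 11.......22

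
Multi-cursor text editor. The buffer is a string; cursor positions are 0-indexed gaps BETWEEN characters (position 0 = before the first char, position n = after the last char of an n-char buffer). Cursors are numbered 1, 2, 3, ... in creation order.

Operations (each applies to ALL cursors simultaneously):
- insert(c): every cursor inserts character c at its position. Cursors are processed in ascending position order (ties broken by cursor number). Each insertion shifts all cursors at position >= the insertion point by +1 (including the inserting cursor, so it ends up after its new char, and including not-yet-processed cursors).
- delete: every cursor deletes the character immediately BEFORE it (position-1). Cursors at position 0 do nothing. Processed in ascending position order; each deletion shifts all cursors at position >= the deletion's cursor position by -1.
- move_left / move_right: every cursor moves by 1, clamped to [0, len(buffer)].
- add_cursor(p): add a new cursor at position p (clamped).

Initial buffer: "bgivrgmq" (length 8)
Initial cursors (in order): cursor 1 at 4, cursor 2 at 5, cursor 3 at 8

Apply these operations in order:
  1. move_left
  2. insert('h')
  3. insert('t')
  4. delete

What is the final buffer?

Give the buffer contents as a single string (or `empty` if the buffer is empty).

After op 1 (move_left): buffer="bgivrgmq" (len 8), cursors c1@3 c2@4 c3@7, authorship ........
After op 2 (insert('h')): buffer="bgihvhrgmhq" (len 11), cursors c1@4 c2@6 c3@10, authorship ...1.2...3.
After op 3 (insert('t')): buffer="bgihtvhtrgmhtq" (len 14), cursors c1@5 c2@8 c3@13, authorship ...11.22...33.
After op 4 (delete): buffer="bgihvhrgmhq" (len 11), cursors c1@4 c2@6 c3@10, authorship ...1.2...3.

Answer: bgihvhrgmhq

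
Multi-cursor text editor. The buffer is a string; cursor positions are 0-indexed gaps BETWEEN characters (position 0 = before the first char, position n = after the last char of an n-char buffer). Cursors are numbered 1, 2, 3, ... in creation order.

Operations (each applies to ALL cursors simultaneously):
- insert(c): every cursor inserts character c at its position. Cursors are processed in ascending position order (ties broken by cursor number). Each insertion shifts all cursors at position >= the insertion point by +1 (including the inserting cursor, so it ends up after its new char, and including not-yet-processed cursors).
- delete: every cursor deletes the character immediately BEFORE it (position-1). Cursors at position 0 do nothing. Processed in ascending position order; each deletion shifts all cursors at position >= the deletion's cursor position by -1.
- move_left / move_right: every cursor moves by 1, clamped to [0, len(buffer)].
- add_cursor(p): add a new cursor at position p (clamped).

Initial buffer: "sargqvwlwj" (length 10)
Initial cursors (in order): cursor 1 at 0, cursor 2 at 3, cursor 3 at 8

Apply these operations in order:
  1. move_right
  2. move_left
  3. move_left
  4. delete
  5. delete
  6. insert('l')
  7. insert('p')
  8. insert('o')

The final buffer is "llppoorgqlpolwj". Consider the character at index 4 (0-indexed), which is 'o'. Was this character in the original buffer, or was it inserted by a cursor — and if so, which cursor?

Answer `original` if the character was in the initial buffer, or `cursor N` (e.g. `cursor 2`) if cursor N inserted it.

After op 1 (move_right): buffer="sargqvwlwj" (len 10), cursors c1@1 c2@4 c3@9, authorship ..........
After op 2 (move_left): buffer="sargqvwlwj" (len 10), cursors c1@0 c2@3 c3@8, authorship ..........
After op 3 (move_left): buffer="sargqvwlwj" (len 10), cursors c1@0 c2@2 c3@7, authorship ..........
After op 4 (delete): buffer="srgqvlwj" (len 8), cursors c1@0 c2@1 c3@5, authorship ........
After op 5 (delete): buffer="rgqlwj" (len 6), cursors c1@0 c2@0 c3@3, authorship ......
After op 6 (insert('l')): buffer="llrgqllwj" (len 9), cursors c1@2 c2@2 c3@6, authorship 12...3...
After op 7 (insert('p')): buffer="llpprgqlplwj" (len 12), cursors c1@4 c2@4 c3@9, authorship 1212...33...
After op 8 (insert('o')): buffer="llppoorgqlpolwj" (len 15), cursors c1@6 c2@6 c3@12, authorship 121212...333...
Authorship (.=original, N=cursor N): 1 2 1 2 1 2 . . . 3 3 3 . . .
Index 4: author = 1

Answer: cursor 1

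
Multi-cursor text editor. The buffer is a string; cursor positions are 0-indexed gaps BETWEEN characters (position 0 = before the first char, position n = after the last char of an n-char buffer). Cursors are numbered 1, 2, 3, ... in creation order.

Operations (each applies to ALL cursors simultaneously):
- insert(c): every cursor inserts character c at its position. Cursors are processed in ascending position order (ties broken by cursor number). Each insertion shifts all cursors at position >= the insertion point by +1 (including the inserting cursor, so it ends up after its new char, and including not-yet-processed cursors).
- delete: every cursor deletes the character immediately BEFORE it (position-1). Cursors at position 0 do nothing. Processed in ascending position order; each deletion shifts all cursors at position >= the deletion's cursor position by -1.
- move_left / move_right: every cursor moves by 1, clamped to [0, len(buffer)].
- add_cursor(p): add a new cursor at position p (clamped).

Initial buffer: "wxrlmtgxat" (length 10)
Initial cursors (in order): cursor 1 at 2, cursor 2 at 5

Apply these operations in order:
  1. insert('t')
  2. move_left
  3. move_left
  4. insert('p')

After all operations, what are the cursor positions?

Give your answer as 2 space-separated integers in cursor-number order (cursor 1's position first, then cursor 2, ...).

After op 1 (insert('t')): buffer="wxtrlmttgxat" (len 12), cursors c1@3 c2@7, authorship ..1...2.....
After op 2 (move_left): buffer="wxtrlmttgxat" (len 12), cursors c1@2 c2@6, authorship ..1...2.....
After op 3 (move_left): buffer="wxtrlmttgxat" (len 12), cursors c1@1 c2@5, authorship ..1...2.....
After op 4 (insert('p')): buffer="wpxtrlpmttgxat" (len 14), cursors c1@2 c2@7, authorship .1.1..2.2.....

Answer: 2 7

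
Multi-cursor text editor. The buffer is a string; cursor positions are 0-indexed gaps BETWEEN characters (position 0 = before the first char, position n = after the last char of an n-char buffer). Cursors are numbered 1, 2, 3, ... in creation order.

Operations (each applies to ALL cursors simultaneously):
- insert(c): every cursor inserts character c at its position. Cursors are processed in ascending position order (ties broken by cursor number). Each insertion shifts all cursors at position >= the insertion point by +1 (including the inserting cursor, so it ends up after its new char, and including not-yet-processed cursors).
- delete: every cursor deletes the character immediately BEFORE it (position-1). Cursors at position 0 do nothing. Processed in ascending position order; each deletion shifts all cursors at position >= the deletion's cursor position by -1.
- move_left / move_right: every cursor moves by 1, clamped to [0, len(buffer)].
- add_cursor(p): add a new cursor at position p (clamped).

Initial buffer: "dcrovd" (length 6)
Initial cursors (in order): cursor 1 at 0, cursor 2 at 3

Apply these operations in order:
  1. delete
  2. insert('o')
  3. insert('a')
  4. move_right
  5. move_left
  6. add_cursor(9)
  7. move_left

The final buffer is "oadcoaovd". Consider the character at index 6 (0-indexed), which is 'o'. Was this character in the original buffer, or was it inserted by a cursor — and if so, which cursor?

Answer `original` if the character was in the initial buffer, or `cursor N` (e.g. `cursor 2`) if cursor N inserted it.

After op 1 (delete): buffer="dcovd" (len 5), cursors c1@0 c2@2, authorship .....
After op 2 (insert('o')): buffer="odcoovd" (len 7), cursors c1@1 c2@4, authorship 1..2...
After op 3 (insert('a')): buffer="oadcoaovd" (len 9), cursors c1@2 c2@6, authorship 11..22...
After op 4 (move_right): buffer="oadcoaovd" (len 9), cursors c1@3 c2@7, authorship 11..22...
After op 5 (move_left): buffer="oadcoaovd" (len 9), cursors c1@2 c2@6, authorship 11..22...
After op 6 (add_cursor(9)): buffer="oadcoaovd" (len 9), cursors c1@2 c2@6 c3@9, authorship 11..22...
After op 7 (move_left): buffer="oadcoaovd" (len 9), cursors c1@1 c2@5 c3@8, authorship 11..22...
Authorship (.=original, N=cursor N): 1 1 . . 2 2 . . .
Index 6: author = original

Answer: original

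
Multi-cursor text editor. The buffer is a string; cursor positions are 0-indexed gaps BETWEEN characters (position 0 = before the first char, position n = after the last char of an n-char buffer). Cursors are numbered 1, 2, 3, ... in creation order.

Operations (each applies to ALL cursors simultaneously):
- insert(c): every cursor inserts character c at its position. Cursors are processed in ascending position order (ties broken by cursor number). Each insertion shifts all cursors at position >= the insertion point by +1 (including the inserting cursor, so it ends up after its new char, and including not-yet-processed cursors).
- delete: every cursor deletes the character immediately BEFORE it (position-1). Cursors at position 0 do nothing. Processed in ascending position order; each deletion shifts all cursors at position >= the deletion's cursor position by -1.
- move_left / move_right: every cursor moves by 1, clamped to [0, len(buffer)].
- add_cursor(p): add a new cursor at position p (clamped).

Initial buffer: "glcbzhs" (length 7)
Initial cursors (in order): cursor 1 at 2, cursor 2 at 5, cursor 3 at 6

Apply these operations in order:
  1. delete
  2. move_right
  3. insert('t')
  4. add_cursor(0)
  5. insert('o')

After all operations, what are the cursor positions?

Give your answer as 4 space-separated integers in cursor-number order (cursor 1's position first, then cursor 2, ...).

Answer: 5 11 11 1

Derivation:
After op 1 (delete): buffer="gcbs" (len 4), cursors c1@1 c2@3 c3@3, authorship ....
After op 2 (move_right): buffer="gcbs" (len 4), cursors c1@2 c2@4 c3@4, authorship ....
After op 3 (insert('t')): buffer="gctbstt" (len 7), cursors c1@3 c2@7 c3@7, authorship ..1..23
After op 4 (add_cursor(0)): buffer="gctbstt" (len 7), cursors c4@0 c1@3 c2@7 c3@7, authorship ..1..23
After op 5 (insert('o')): buffer="ogctobsttoo" (len 11), cursors c4@1 c1@5 c2@11 c3@11, authorship 4..11..2323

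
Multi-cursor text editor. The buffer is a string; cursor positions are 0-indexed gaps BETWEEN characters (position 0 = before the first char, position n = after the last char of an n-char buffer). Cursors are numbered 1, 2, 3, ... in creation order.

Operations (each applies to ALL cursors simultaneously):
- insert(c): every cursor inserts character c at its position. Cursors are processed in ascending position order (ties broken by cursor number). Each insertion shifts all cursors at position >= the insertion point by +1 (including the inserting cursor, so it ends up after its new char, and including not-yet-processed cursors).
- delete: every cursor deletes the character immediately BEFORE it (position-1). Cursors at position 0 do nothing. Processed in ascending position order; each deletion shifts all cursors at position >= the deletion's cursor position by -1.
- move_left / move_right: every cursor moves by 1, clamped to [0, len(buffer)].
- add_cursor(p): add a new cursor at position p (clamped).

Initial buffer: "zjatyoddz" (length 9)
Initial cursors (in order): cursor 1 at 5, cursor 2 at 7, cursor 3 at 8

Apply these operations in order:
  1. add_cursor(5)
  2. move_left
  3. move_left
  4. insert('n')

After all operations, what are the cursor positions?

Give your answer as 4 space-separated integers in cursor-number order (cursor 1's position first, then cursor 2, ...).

Answer: 5 8 10 5

Derivation:
After op 1 (add_cursor(5)): buffer="zjatyoddz" (len 9), cursors c1@5 c4@5 c2@7 c3@8, authorship .........
After op 2 (move_left): buffer="zjatyoddz" (len 9), cursors c1@4 c4@4 c2@6 c3@7, authorship .........
After op 3 (move_left): buffer="zjatyoddz" (len 9), cursors c1@3 c4@3 c2@5 c3@6, authorship .........
After op 4 (insert('n')): buffer="zjanntynonddz" (len 13), cursors c1@5 c4@5 c2@8 c3@10, authorship ...14..2.3...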